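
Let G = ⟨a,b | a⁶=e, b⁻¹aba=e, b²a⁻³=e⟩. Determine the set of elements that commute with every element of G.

An element z ∈ Z(G) iff z commutes with every generator.
For example a³ is central: (a³)·a = a⁴ = a·(a³); (a³)·b = b⁻¹ = b·(a³).
Whereas a ∉ Z(G) since a·b = ab ≠ a²b⁻¹ = b·a.
Checking each of the 12 elements this way gives Z(G) = {e, a³}, of order 2.

Answer: {e, a³}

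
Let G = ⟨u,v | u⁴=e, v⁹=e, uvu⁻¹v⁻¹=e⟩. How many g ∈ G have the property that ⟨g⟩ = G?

G is cyclic of order 36. An element generates G iff its order is 36, and a cyclic group of order 36 has exactly φ(36) = 12 such elements.

Answer: 12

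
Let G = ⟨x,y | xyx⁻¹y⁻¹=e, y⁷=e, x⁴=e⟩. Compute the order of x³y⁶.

Compute successive powers until reaching e:
  (x³y⁶)¹ = x³y⁶, (x³y⁶)² = x²y⁵, (x³y⁶)³ = xy⁴, (x³y⁶)⁴ = y³, (x³y⁶)⁵ = x³y², (x³y⁶)⁶ = x²y, (x³y⁶)⁷ = x, (x³y⁶)⁸ = y⁶, (x³y⁶)⁹ = x³y⁵, (x³y⁶)¹⁰ = x²y⁴, (x³y⁶)¹¹ = xy³, (x³y⁶)¹² = y², (x³y⁶)¹³ = x³y, (x³y⁶)¹⁴ = x², (x³y⁶)¹⁵ = xy⁶, (x³y⁶)¹⁶ = y⁵, (x³y⁶)¹⁷ = x³y⁴, (x³y⁶)¹⁸ = x²y³, (x³y⁶)¹⁹ = xy², (x³y⁶)²⁰ = y, (x³y⁶)²¹ = x³, (x³y⁶)²² = x²y⁶, (x³y⁶)²³ = xy⁵, (x³y⁶)²⁴ = y⁴, (x³y⁶)²⁵ = x³y³, (x³y⁶)²⁶ = x²y², (x³y⁶)²⁷ = xy, (x³y⁶)²⁸ = e.
The smallest positive k with (x³y⁶)ᵏ = e is 28.

Answer: 28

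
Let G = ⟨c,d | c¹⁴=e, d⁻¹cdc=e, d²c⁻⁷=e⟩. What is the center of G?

An element z ∈ Z(G) iff z commutes with every generator.
For example c⁷ is central: (c⁷)·c = c⁸ = c·(c⁷); (c⁷)·d = d⁻¹ = d·(c⁷).
Whereas c ∉ Z(G) since c·d = cd ≠ c⁶d⁻¹ = d·c.
Checking each of the 28 elements this way gives Z(G) = {e, c⁷}, of order 2.

Answer: {e, c⁷}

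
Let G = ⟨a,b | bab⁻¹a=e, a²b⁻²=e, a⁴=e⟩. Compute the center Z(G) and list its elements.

An element z ∈ Z(G) iff z commutes with every generator.
For example a² is central: (a²)·a = a³ = a·(a²); (a²)·b = b⁻¹ = b·(a²).
Whereas a ∉ Z(G) since a·b = ab ≠ ab⁻¹ = b·a.
Checking each of the 8 elements this way gives Z(G) = {e, a²}, of order 2.

Answer: {e, a²}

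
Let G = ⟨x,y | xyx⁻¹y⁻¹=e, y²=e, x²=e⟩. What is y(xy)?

Compute y · (xy) by multiplying left to right and reducing via the relations at each step:
  y · x = xy
  (xy) · y = x

Answer: x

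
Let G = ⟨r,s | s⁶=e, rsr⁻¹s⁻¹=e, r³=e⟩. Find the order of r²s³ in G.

Compute successive powers until reaching e:
  (r²s³)¹ = r²s³, (r²s³)² = r, (r²s³)³ = s³, (r²s³)⁴ = r², (r²s³)⁵ = rs³, (r²s³)⁶ = e.
The smallest positive k with (r²s³)ᵏ = e is 6.

Answer: 6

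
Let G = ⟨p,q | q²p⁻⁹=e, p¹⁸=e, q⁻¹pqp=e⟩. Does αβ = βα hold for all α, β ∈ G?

p·q = pq but q·p = p⁸q⁻¹, so p·q ≠ q·p and G is not abelian.

Answer: No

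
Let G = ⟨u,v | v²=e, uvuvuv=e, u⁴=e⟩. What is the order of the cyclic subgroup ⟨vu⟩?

|⟨vu⟩| equals the order of vu. Compute successive powers until reaching e:
  (vu)¹ = vu, (vu)² = u³v, (vu)³ = e.
The smallest positive k with (vu)ᵏ = e is 3, so |⟨vu⟩| = 3.

Answer: 3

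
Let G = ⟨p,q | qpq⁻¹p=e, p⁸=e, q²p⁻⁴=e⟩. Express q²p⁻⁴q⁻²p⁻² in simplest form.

Multiply left to right, reducing at each step:
  (p⁴) · p⁻⁴ = e
  e · q⁻² = p⁴
  (p⁴) · p⁻² = p²

Answer: p²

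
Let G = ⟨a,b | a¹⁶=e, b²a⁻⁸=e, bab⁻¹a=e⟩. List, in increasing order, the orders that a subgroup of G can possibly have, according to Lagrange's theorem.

|G| = 32 = 2⁵. By Lagrange's theorem the order of any subgroup divides 32; the divisors of 32 are 1, 2, 4, 8, 16, 32.

Answer: 1, 2, 4, 8, 16, 32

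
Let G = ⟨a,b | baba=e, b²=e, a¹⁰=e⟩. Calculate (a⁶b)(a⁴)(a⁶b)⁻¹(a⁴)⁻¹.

[(a⁶b), (a⁴)] = (a⁶b)·(a⁴)·(a⁶b)⁻¹·(a⁴)⁻¹.
  (a⁶b) · (a⁴) = a²b
  (a²b) · (a⁶b) = a⁶
  (a⁶) · (a⁶) = a²

Answer: a²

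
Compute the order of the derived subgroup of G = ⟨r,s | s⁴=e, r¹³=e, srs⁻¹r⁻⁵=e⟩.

G' = [G, G] is generated by all commutators. The generator-pair commutators are: [r, s] = r⁹.
The subgroup they normally generate is {e, r, r², r³, r⁴, r⁵, r⁶, r⁷, r⁸, r⁹, r¹⁰, r¹¹, r¹²}, of order 13.
Check: |G/G'| = 52/13 = 4 is the order of the abelianisation.

Answer: 13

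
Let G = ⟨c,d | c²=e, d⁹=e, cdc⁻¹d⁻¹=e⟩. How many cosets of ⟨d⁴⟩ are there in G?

First find ord(d⁴) by computing successive powers:
  (d⁴)¹ = d⁴, (d⁴)² = d⁸, (d⁴)³ = d³, (d⁴)⁴ = d⁷, (d⁴)⁵ = d², (d⁴)⁶ = d⁶, (d⁴)⁷ = d, (d⁴)⁸ = d⁵, (d⁴)⁹ = e.
So |⟨d⁴⟩| = ord(d⁴) = 9. With |G| = 18, by Lagrange [G : ⟨d⁴⟩] = 18/9 = 2.

Answer: 2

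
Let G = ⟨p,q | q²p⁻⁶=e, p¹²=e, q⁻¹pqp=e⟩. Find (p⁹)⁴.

Compute successive powers of (p⁹), reducing at each step:
  (p⁹)²: (p⁹) · p⁹ = p⁶
  (p⁹)³: (p⁶) · p⁹ = p³
  (p⁹)⁴: (p³) · p⁹ = e

Answer: e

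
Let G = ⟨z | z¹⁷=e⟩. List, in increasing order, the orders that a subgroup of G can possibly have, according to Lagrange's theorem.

|G| = 17 = 17. By Lagrange's theorem the order of any subgroup divides 17; the divisors of 17 are 1, 17.

Answer: 1, 17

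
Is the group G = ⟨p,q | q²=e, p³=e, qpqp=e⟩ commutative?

p·q = pq but q·p = p²q, so p·q ≠ q·p and G is not abelian.

Answer: No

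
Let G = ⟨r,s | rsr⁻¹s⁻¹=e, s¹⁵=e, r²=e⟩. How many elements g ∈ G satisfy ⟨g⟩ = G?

G is cyclic of order 30. An element generates G iff its order is 30, and a cyclic group of order 30 has exactly φ(30) = 8 such elements.

Answer: 8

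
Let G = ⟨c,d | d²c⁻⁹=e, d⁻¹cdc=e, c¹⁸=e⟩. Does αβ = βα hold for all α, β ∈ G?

c·d = cd but d·c = c⁸d⁻¹, so c·d ≠ d·c and G is not abelian.

Answer: No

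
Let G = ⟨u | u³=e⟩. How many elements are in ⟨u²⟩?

|⟨u²⟩| equals the order of u². Compute successive powers until reaching e:
  (u²)¹ = u², (u²)² = u, (u²)³ = e.
The smallest positive k with (u²)ᵏ = e is 3, so |⟨u²⟩| = 3.

Answer: 3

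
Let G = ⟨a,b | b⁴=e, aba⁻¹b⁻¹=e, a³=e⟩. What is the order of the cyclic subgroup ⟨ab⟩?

|⟨ab⟩| equals the order of ab. Compute successive powers until reaching e:
  (ab)¹ = ab, (ab)² = a²b², (ab)³ = b³, (ab)⁴ = a, (ab)⁵ = a²b, (ab)⁶ = b², (ab)⁷ = ab³, (ab)⁸ = a², (ab)⁹ = b, (ab)¹⁰ = ab², (ab)¹¹ = a²b³, (ab)¹² = e.
The smallest positive k with (ab)ᵏ = e is 12, so |⟨ab⟩| = 12.

Answer: 12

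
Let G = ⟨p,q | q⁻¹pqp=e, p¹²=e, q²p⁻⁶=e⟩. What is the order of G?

Enumerate words in the generators, reducing via the relations: the distinct elements are
  {e, p, q, pq, p², p³, p⁴, p⁵, p⁶, p⁷, p⁸, p⁹, p²q, p³q, p¹¹, p¹⁰, p⁴q, p⁵q, q⁻¹, pq⁻¹, p²q⁻¹, p³q⁻¹, p⁴q⁻¹, p⁵q⁻¹}.
No further products give new elements, so |G| = 24.

Answer: 24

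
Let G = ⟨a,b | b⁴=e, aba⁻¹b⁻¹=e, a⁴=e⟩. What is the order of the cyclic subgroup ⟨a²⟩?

|⟨a²⟩| equals the order of a². Compute successive powers until reaching e:
  (a²)¹ = a², (a²)² = e.
The smallest positive k with (a²)ᵏ = e is 2, so |⟨a²⟩| = 2.

Answer: 2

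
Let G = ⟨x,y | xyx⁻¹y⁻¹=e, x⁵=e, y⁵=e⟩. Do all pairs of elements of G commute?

Each pair of generators commutes: x·y = xy = y·x. Since the generators pairwise commute, every element of G commutes with every other, so G is abelian.

Answer: Yes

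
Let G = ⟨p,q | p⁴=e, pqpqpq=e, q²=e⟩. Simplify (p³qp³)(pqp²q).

Compute (p³qp³) · (pqp²q) by multiplying left to right and reducing via the relations at each step:
  (p³qp³) · p = p³q
  (p³q) · q = p³
  (p³) · p² = p
  p · q = pq

Answer: pq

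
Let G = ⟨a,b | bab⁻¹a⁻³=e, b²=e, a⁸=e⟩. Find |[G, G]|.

G' = [G, G] is generated by all commutators. The generator-pair commutators are: [a, b] = a⁶.
The subgroup they normally generate is {e, a², a⁴, a⁶}, of order 4.
Check: |G/G'| = 16/4 = 4 is the order of the abelianisation.

Answer: 4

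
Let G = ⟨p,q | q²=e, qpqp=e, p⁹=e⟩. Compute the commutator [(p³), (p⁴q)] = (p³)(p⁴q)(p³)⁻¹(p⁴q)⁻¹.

[(p³), (p⁴q)] = (p³)·(p⁴q)·(p³)⁻¹·(p⁴q)⁻¹.
  (p³) · (p⁴q) = p⁷q
  (p⁷q) · (p⁶) = pq
  (pq) · (p⁴q) = p⁶

Answer: p⁶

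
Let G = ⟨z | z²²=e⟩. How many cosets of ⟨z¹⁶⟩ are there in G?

First find ord(z¹⁶) by computing successive powers:
  (z¹⁶)¹ = z¹⁶, (z¹⁶)² = z¹⁰, (z¹⁶)³ = z⁴, (z¹⁶)⁴ = z²⁰, (z¹⁶)⁵ = z¹⁴, (z¹⁶)⁶ = z⁸, (z¹⁶)⁷ = z², (z¹⁶)⁸ = z¹⁸, (z¹⁶)⁹ = z¹², (z¹⁶)¹⁰ = z⁶, (z¹⁶)¹¹ = e.
So |⟨z¹⁶⟩| = ord(z¹⁶) = 11. With |G| = 22, by Lagrange [G : ⟨z¹⁶⟩] = 22/11 = 2.

Answer: 2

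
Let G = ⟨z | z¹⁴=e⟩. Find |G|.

G is generated by a single element, so G is cyclic. The relator gives z¹⁴ = e and no smaller power is forced to be e, so the 14 powers {e, z, z², z³, z⁴, z⁵, z⁶, z⁷, z⁸, z⁹, z¹², z¹³, z¹¹, z¹⁰} are distinct. Hence |G| = 14.

Answer: 14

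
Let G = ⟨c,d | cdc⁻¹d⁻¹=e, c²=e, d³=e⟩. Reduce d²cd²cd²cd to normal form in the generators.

Multiply left to right, reducing at each step:
  (d²) · c = cd²
  (cd²) · d² = cd
  (cd) · c = d
  d · d² = e
  e · c = c
  c · d = cd

Answer: cd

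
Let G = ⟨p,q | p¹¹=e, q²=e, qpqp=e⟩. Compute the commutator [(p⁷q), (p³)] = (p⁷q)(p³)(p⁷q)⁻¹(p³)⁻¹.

[(p⁷q), (p³)] = (p⁷q)·(p³)·(p⁷q)⁻¹·(p³)⁻¹.
  (p⁷q) · (p³) = p⁴q
  (p⁴q) · (p⁷q) = p⁸
  (p⁸) · (p⁸) = p⁵

Answer: p⁵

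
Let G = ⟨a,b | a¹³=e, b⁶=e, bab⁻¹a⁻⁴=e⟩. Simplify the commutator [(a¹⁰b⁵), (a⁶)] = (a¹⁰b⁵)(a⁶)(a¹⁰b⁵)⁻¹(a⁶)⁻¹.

[(a¹⁰b⁵), (a⁶)] = (a¹⁰b⁵)·(a⁶)·(a¹⁰b⁵)⁻¹·(a⁶)⁻¹.
  (a¹⁰b⁵) · (a⁶) = a⁵b⁵
  (a⁵b⁵) · (a¹²b) = a⁸
  (a⁸) · (a⁷) = a²

Answer: a²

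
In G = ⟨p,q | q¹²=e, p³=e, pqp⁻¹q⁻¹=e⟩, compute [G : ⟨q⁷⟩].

First find ord(q⁷) by computing successive powers:
  (q⁷)¹ = q⁷, (q⁷)² = q², (q⁷)³ = q⁹, (q⁷)⁴ = q⁴, (q⁷)⁵ = q¹¹, (q⁷)⁶ = q⁶, (q⁷)⁷ = q, (q⁷)⁸ = q⁸, (q⁷)⁹ = q³, (q⁷)¹⁰ = q¹⁰, (q⁷)¹¹ = q⁵, (q⁷)¹² = e.
So |⟨q⁷⟩| = ord(q⁷) = 12. With |G| = 36, by Lagrange [G : ⟨q⁷⟩] = 36/12 = 3.

Answer: 3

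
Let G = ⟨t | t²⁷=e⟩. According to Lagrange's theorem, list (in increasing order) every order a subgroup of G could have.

|G| = 27 = 3³. By Lagrange's theorem the order of any subgroup divides 27; the divisors of 27 are 1, 3, 9, 27.

Answer: 1, 3, 9, 27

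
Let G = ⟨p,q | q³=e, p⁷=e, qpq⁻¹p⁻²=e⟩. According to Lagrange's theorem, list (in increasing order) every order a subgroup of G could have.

|G| = 21 = 3 · 7. By Lagrange's theorem the order of any subgroup divides 21; the divisors of 21 are 1, 3, 7, 21.

Answer: 1, 3, 7, 21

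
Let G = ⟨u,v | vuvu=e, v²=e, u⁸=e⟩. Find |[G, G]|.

G' = [G, G] is generated by all commutators. The generator-pair commutators are: [u, v] = u².
The subgroup they normally generate is {e, u², u⁴, u⁶}, of order 4.
Check: |G/G'| = 16/4 = 4 is the order of the abelianisation.

Answer: 4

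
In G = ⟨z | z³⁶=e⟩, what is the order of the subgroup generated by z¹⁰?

|⟨z¹⁰⟩| equals the order of z¹⁰. Compute successive powers until reaching e:
  (z¹⁰)¹ = z¹⁰, (z¹⁰)² = z²⁰, (z¹⁰)³ = z³⁰, (z¹⁰)⁴ = z⁴, (z¹⁰)⁵ = z¹⁴, (z¹⁰)⁶ = z²⁴, (z¹⁰)⁷ = z³⁴, (z¹⁰)⁸ = z⁸, (z¹⁰)⁹ = z¹⁸, (z¹⁰)¹⁰ = z²⁸, (z¹⁰)¹¹ = z², (z¹⁰)¹² = z¹², (z¹⁰)¹³ = z²², (z¹⁰)¹⁴ = z³², (z¹⁰)¹⁵ = z⁶, (z¹⁰)¹⁶ = z¹⁶, (z¹⁰)¹⁷ = z²⁶, (z¹⁰)¹⁸ = e.
The smallest positive k with (z¹⁰)ᵏ = e is 18, so |⟨z¹⁰⟩| = 18.

Answer: 18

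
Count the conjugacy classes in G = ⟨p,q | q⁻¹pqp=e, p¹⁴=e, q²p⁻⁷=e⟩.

The conjugacy classes (representative and size) are:
  [e] (size 1), [p¹³] (size 2), [p¹²] (size 2), [p¹¹] (size 2), [p⁴] (size 2), [p⁵] (size 2), [p⁸] (size 2), [p⁷] (size 1), [p⁵q⁻¹] (size 7), [p⁵q] (size 7).
Class equation: 1 + 2 + 2 + 2 + 2 + 2 + 2 + 1 + 7 + 7 = 28 = |G|. So G has 10 conjugacy classes.

Answer: 10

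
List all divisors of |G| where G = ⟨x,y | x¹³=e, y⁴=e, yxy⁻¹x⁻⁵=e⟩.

|G| = 52 = 2² · 13. By Lagrange's theorem the order of any subgroup divides 52; the divisors of 52 are 1, 2, 4, 13, 26, 52.

Answer: 1, 2, 4, 13, 26, 52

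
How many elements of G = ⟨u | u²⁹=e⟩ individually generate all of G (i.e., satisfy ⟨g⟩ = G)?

G is cyclic of order 29. An element generates G iff its order is 29, and a cyclic group of order 29 has exactly φ(29) = 28 such elements.

Answer: 28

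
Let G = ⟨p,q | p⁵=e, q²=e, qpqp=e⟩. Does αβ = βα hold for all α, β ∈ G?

p·q = pq but q·p = p⁴q, so p·q ≠ q·p and G is not abelian.

Answer: No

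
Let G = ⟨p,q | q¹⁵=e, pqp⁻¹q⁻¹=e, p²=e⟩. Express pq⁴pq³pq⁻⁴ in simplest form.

Multiply left to right, reducing at each step:
  p · q⁴ = pq⁴
  (pq⁴) · p = q⁴
  (q⁴) · q³ = q⁷
  (q⁷) · p = pq⁷
  (pq⁷) · q⁻⁴ = pq³

Answer: pq³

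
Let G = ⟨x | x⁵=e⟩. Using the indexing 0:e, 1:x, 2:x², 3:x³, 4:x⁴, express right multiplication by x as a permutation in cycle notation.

(0 1 2 3 4)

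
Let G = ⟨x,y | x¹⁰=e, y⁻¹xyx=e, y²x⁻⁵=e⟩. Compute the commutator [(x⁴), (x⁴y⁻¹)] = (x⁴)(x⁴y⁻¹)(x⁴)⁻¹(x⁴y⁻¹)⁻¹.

[(x⁴), (x⁴y⁻¹)] = (x⁴)·(x⁴y⁻¹)·(x⁴)⁻¹·(x⁴y⁻¹)⁻¹.
  (x⁴) · (x⁴y⁻¹) = x³y
  (x³y) · (x⁶) = x²y⁻¹
  (x²y⁻¹) · (x⁴y) = x⁸

Answer: x⁸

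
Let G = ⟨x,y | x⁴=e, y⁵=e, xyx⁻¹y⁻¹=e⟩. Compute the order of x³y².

Compute successive powers until reaching e:
  (x³y²)¹ = x³y², (x³y²)² = x²y⁴, (x³y²)³ = xy, (x³y²)⁴ = y³, (x³y²)⁵ = x³, (x³y²)⁶ = x²y², (x³y²)⁷ = xy⁴, (x³y²)⁸ = y, (x³y²)⁹ = x³y³, (x³y²)¹⁰ = x², (x³y²)¹¹ = xy², (x³y²)¹² = y⁴, (x³y²)¹³ = x³y, (x³y²)¹⁴ = x²y³, (x³y²)¹⁵ = x, (x³y²)¹⁶ = y², (x³y²)¹⁷ = x³y⁴, (x³y²)¹⁸ = x²y, (x³y²)¹⁹ = xy³, (x³y²)²⁰ = e.
The smallest positive k with (x³y²)ᵏ = e is 20.

Answer: 20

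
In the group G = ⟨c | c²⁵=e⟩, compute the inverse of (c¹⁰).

The order of (c¹⁰) is 5 (smallest k with (c¹⁰)ᵏ = e), so (c¹⁰)⁻¹ = (c¹⁰)⁴ = c¹⁵.
Check: (c¹⁰) · (c¹⁵) → (c¹⁰) · c¹⁵ = e, giving e as required.

Answer: c¹⁵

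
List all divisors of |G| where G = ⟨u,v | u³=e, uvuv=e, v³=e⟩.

|G| = 12 = 2² · 3. By Lagrange's theorem the order of any subgroup divides 12; the divisors of 12 are 1, 2, 3, 4, 6, 12.

Answer: 1, 2, 3, 4, 6, 12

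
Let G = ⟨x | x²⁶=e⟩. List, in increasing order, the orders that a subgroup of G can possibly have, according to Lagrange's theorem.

|G| = 26 = 2 · 13. By Lagrange's theorem the order of any subgroup divides 26; the divisors of 26 are 1, 2, 13, 26.

Answer: 1, 2, 13, 26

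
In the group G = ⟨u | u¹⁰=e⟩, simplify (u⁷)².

Compute successive powers of (u⁷), reducing at each step:
  (u⁷)²: (u⁷) · u⁷ = u⁴

Answer: u⁴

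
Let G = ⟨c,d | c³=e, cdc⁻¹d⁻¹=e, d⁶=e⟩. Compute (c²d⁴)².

Compute successive powers of (c²d⁴), reducing at each step:
  (c²d⁴)²: (c²d⁴) · c² = cd⁴;   (cd⁴) · d⁴ = cd²

Answer: cd²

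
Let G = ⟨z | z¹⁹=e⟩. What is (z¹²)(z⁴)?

Compute (z¹²) · (z⁴) by multiplying left to right and reducing via the relations at each step:
  (z¹²) · z⁴ = z¹⁶

Answer: z¹⁶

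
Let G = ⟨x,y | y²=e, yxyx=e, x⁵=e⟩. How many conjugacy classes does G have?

The conjugacy classes (representative and size) are:
  [e] (size 1), [x] (size 2), [x²] (size 2), [y] (size 5).
Class equation: 1 + 2 + 2 + 5 = 10 = |G|. So G has 4 conjugacy classes.

Answer: 4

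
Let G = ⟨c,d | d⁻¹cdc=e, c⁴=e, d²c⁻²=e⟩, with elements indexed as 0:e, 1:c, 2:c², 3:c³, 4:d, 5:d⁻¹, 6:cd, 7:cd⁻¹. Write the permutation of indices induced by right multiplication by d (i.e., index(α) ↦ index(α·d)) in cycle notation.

(0 4 2 5)(1 6 3 7)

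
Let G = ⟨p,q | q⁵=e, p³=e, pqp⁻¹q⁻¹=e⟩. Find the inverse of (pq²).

The order of (pq²) is 15 (smallest k with (pq²)ᵏ = e), so (pq²)⁻¹ = (pq²)¹⁴ = p²q³.
Check: (pq²) · (p²q³) → (pq²) · p² = q²;   (q²) · q³ = e, giving e as required.

Answer: p²q³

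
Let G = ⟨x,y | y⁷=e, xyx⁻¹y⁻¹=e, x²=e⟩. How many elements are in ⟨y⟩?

|⟨y⟩| equals the order of y. Compute successive powers until reaching e:
  y¹ = y, y² = y², y³ = y³, y⁴ = y⁴, y⁵ = y⁵, y⁶ = y⁶, y⁷ = e.
The smallest positive k with yᵏ = e is 7, so |⟨y⟩| = 7.

Answer: 7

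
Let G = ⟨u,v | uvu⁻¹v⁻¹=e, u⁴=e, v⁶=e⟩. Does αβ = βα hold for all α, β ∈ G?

Each pair of generators commutes: u·v = uv = v·u. Since the generators pairwise commute, every element of G commutes with every other, so G is abelian.

Answer: Yes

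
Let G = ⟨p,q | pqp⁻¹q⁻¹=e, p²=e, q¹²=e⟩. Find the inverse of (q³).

The order of (q³) is 4 (smallest k with (q³)ᵏ = e), so (q³)⁻¹ = (q³)³ = q⁹.
Check: (q³) · (q⁹) → (q³) · q⁹ = e, giving e as required.

Answer: q⁹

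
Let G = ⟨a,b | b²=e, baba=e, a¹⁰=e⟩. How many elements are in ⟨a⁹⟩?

|⟨a⁹⟩| equals the order of a⁹. Compute successive powers until reaching e:
  (a⁹)¹ = a⁹, (a⁹)² = a⁸, (a⁹)³ = a⁷, (a⁹)⁴ = a⁶, (a⁹)⁵ = a⁵, (a⁹)⁶ = a⁴, (a⁹)⁷ = a³, (a⁹)⁸ = a², (a⁹)⁹ = a, (a⁹)¹⁰ = e.
The smallest positive k with (a⁹)ᵏ = e is 10, so |⟨a⁹⟩| = 10.

Answer: 10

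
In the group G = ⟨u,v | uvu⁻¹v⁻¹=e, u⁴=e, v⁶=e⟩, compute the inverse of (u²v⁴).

The order of (u²v⁴) is 6 (smallest k with (u²v⁴)ᵏ = e), so (u²v⁴)⁻¹ = (u²v⁴)⁵ = u²v².
Check: (u²v⁴) · (u²v²) → (u²v⁴) · u² = v⁴;   (v⁴) · v² = e, giving e as required.

Answer: u²v²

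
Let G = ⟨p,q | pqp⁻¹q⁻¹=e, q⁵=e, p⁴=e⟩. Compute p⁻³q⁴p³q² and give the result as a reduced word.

Multiply left to right, reducing at each step:
  p · q⁴ = pq⁴
  (pq⁴) · p³ = q⁴
  (q⁴) · q² = q

Answer: q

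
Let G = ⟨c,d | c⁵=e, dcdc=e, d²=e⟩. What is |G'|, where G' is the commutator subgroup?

G' = [G, G] is generated by all commutators. The generator-pair commutators are: [c, d] = c².
The subgroup they normally generate is {e, c, c², c³, c⁴}, of order 5.
Check: |G/G'| = 10/5 = 2 is the order of the abelianisation.

Answer: 5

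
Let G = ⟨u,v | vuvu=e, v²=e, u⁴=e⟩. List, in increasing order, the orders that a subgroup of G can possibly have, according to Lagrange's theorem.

|G| = 8 = 2³. By Lagrange's theorem the order of any subgroup divides 8; the divisors of 8 are 1, 2, 4, 8.

Answer: 1, 2, 4, 8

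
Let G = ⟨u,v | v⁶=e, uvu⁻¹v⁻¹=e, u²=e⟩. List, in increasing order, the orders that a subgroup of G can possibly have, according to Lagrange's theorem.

|G| = 12 = 2² · 3. By Lagrange's theorem the order of any subgroup divides 12; the divisors of 12 are 1, 2, 3, 4, 6, 12.

Answer: 1, 2, 3, 4, 6, 12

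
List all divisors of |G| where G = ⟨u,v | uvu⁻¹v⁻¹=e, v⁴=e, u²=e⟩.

|G| = 8 = 2³. By Lagrange's theorem the order of any subgroup divides 8; the divisors of 8 are 1, 2, 4, 8.

Answer: 1, 2, 4, 8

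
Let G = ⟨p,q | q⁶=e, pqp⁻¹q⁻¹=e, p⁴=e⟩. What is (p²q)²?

Compute successive powers of (p²q), reducing at each step:
  (p²q)²: (p²q) · p² = q;   q · q = q²

Answer: q²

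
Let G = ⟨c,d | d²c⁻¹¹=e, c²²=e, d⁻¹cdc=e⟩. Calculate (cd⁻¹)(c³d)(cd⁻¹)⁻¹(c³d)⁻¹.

[(cd⁻¹), (c³d)] = (cd⁻¹)·(c³d)·(cd⁻¹)⁻¹·(c³d)⁻¹.
  (cd⁻¹) · (c³d) = c²⁰
  (c²⁰) · (cd) = c¹⁰d⁻¹
  (c¹⁰d⁻¹) · (c³d⁻¹) = c¹⁸

Answer: c¹⁸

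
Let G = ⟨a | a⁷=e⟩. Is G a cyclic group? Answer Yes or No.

|G| = 7. The element a has order 7 (its powers give 7 distinct elements), so ⟨a⟩ = G and G is cyclic.

Answer: Yes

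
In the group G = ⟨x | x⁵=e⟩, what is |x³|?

Compute successive powers until reaching e:
  (x³)¹ = x³, (x³)² = x, (x³)³ = x⁴, (x³)⁴ = x², (x³)⁵ = e.
The smallest positive k with (x³)ᵏ = e is 5.

Answer: 5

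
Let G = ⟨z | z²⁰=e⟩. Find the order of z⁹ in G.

Compute successive powers until reaching e:
  (z⁹)¹ = z⁹, (z⁹)² = z¹⁸, (z⁹)³ = z⁷, (z⁹)⁴ = z¹⁶, (z⁹)⁵ = z⁵, (z⁹)⁶ = z¹⁴, (z⁹)⁷ = z³, (z⁹)⁸ = z¹², (z⁹)⁹ = z, (z⁹)¹⁰ = z¹⁰, (z⁹)¹¹ = z¹⁹, (z⁹)¹² = z⁸, (z⁹)¹³ = z¹⁷, (z⁹)¹⁴ = z⁶, (z⁹)¹⁵ = z¹⁵, (z⁹)¹⁶ = z⁴, (z⁹)¹⁷ = z¹³, (z⁹)¹⁸ = z², (z⁹)¹⁹ = z¹¹, (z⁹)²⁰ = e.
The smallest positive k with (z⁹)ᵏ = e is 20.

Answer: 20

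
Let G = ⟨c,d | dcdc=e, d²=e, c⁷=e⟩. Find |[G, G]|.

G' = [G, G] is generated by all commutators. The generator-pair commutators are: [c, d] = c².
The subgroup they normally generate is {e, c, c², c³, c⁴, c⁵, c⁶}, of order 7.
Check: |G/G'| = 14/7 = 2 is the order of the abelianisation.

Answer: 7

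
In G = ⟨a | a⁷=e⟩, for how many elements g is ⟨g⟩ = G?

G is cyclic of order 7. An element generates G iff its order is 7, and a cyclic group of order 7 has exactly φ(7) = 6 such elements.

Answer: 6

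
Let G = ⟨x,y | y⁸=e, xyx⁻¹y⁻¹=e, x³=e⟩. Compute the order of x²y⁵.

Compute successive powers until reaching e:
  (x²y⁵)¹ = x²y⁵, (x²y⁵)² = xy², (x²y⁵)³ = y⁷, (x²y⁵)⁴ = x²y⁴, (x²y⁵)⁵ = xy, (x²y⁵)⁶ = y⁶, (x²y⁵)⁷ = x²y³, (x²y⁵)⁸ = x, (x²y⁵)⁹ = y⁵, (x²y⁵)¹⁰ = x²y², (x²y⁵)¹¹ = xy⁷, (x²y⁵)¹² = y⁴, (x²y⁵)¹³ = x²y, (x²y⁵)¹⁴ = xy⁶, (x²y⁵)¹⁵ = y³, (x²y⁵)¹⁶ = x², (x²y⁵)¹⁷ = xy⁵, (x²y⁵)¹⁸ = y², (x²y⁵)¹⁹ = x²y⁷, (x²y⁵)²⁰ = xy⁴, (x²y⁵)²¹ = y, (x²y⁵)²² = x²y⁶, (x²y⁵)²³ = xy³, (x²y⁵)²⁴ = e.
The smallest positive k with (x²y⁵)ᵏ = e is 24.

Answer: 24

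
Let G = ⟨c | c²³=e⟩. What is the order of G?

G is generated by a single element, so G is cyclic. The relator gives c²³ = e and no smaller power is forced to be e, so the 23 powers {c, e, c², c³, c⁴, c⁵, c⁶, c⁷, c⁸, c⁹, c²², c²¹, c²⁰, c¹², c¹³, c¹¹, c¹⁰, c¹⁴, c¹⁵, c¹⁶, c¹⁷, c¹⁸, c¹⁹} are distinct. Hence |G| = 23.

Answer: 23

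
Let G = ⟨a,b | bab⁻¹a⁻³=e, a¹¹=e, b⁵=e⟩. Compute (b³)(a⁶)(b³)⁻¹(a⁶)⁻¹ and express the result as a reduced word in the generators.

[(b³), (a⁶)] = (b³)·(a⁶)·(b³)⁻¹·(a⁶)⁻¹.
  (b³) · (a⁶) = a⁸b³
  (a⁸b³) · (b²) = a⁸
  (a⁸) · (a⁵) = a²

Answer: a²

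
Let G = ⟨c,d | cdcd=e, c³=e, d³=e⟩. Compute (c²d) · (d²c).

Compute (c²d) · (d²c) by multiplying left to right and reducing via the relations at each step:
  (c²d) · d² = c²
  (c²) · c = e

Answer: e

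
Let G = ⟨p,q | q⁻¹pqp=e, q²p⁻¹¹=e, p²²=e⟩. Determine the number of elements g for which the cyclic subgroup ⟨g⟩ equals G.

⟨g⟩ = G would require ord(g) = |G| = 44, but the maximum element order in G is 22 < 44. So G is not cyclic and no single element generates it: the count is 0.

Answer: 0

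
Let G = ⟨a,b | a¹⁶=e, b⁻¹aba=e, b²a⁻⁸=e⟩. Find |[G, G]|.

G' = [G, G] is generated by all commutators. The generator-pair commutators are: [a, b] = a².
The subgroup they normally generate is {e, a², a⁴, a⁶, a⁸, a¹⁰, a¹², a¹⁴}, of order 8.
Check: |G/G'| = 32/8 = 4 is the order of the abelianisation.

Answer: 8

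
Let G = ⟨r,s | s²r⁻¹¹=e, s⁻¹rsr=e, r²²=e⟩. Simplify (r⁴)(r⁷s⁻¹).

Compute (r⁴) · (r⁷s⁻¹) by multiplying left to right and reducing via the relations at each step:
  (r⁴) · r⁷ = r¹¹
  (r¹¹) · s⁻¹ = s

Answer: s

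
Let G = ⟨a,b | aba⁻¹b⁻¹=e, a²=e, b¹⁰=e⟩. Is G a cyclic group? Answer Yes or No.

|G| = 20, but the maximum element order in G is 10 < 20. No single element generates all of G, so G is not cyclic.

Answer: No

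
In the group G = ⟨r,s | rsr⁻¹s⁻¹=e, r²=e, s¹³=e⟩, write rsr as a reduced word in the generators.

Multiply left to right, reducing at each step:
  r · s = rs
  (rs) · r = s

Answer: s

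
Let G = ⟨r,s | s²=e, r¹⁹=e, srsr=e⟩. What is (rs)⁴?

Compute successive powers of (rs), reducing at each step:
  (rs)²: (rs) · r = s;   s · s = e
  (rs)³: e · r = r;   r · s = rs
  (rs)⁴: (rs) · r = s;   s · s = e

Answer: e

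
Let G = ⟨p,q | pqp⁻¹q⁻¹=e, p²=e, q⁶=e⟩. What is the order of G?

Enumerate words in the generators, reducing via the relations: the distinct elements are
  {e, p, q, pq, q², q³, q⁴, q⁵, pq², pq³, pq⁴, pq⁵}.
No further products give new elements, so |G| = 12.

Answer: 12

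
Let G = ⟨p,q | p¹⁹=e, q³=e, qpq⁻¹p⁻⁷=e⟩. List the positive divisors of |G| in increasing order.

|G| = 57 = 3 · 19. By Lagrange's theorem the order of any subgroup divides 57; the divisors of 57 are 1, 3, 19, 57.

Answer: 1, 3, 19, 57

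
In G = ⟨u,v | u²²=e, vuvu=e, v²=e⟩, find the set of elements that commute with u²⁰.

⟨u²⁰⟩ ⊆ C_G(u²⁰) since powers of u²⁰ commute with u²⁰; so |C_G(u²⁰)| ≥ |⟨u²⁰⟩| = 11.
By orbit–stabilizer, |C_G(u²⁰)| = |G| / |conj. class of u²⁰| = 44 / 2 = 22.
The 22 elements commuting with u²⁰ are {e, u, u², u³, u⁴, u⁵, u⁶, u⁷, u⁸, u⁹, u¹⁰, u¹¹, u¹², u¹³, u¹⁴, u¹⁵, u¹⁶, u¹⁷, u¹⁸, u¹⁹, u²⁰, u²¹}.

Answer: {e, u, u², u³, u⁴, u⁵, u⁶, u⁷, u⁸, u⁹, u¹⁰, u¹¹, u¹², u¹³, u¹⁴, u¹⁵, u¹⁶, u¹⁷, u¹⁸, u¹⁹, u²⁰, u²¹}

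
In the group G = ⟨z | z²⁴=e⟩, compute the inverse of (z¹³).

The order of (z¹³) is 24 (smallest k with (z¹³)ᵏ = e), so (z¹³)⁻¹ = (z¹³)²³ = z¹¹.
Check: (z¹³) · (z¹¹) → (z¹³) · z¹¹ = e, giving e as required.

Answer: z¹¹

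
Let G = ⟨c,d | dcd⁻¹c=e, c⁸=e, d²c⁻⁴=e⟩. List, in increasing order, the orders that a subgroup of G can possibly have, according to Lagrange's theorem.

|G| = 16 = 2⁴. By Lagrange's theorem the order of any subgroup divides 16; the divisors of 16 are 1, 2, 4, 8, 16.

Answer: 1, 2, 4, 8, 16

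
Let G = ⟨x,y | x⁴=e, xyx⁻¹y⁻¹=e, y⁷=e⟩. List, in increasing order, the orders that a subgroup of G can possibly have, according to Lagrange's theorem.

|G| = 28 = 2² · 7. By Lagrange's theorem the order of any subgroup divides 28; the divisors of 28 are 1, 2, 4, 7, 14, 28.

Answer: 1, 2, 4, 7, 14, 28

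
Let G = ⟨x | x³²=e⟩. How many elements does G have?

G is generated by a single element, so G is cyclic. The relator gives x³² = e and no smaller power is forced to be e, so the 32 powers {e, x, x², x³, x⁴, x⁵, x⁶, x⁷, x⁸, x⁹, x²², x²³, x²¹, x²⁰, x²⁴, x²⁵, x²⁶, x²⁷, x²⁸, x²⁹, x³¹, x³⁰, x¹², x¹³, x¹¹, x¹⁰, x¹⁴, x¹⁵, x¹⁶, x¹⁷, x¹⁸, x¹⁹} are distinct. Hence |G| = 32.

Answer: 32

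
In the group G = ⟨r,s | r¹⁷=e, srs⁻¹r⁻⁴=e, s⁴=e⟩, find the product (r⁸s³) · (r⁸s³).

Compute (r⁸s³) · (r⁸s³) by multiplying left to right and reducing via the relations at each step:
  (r⁸s³) · r⁸ = r¹⁰s³
  (r¹⁰s³) · s³ = r¹⁰s²

Answer: r¹⁰s²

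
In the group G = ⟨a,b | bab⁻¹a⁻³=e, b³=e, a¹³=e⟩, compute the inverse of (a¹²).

The order of (a¹²) is 13 (smallest k with (a¹²)ᵏ = e), so (a¹²)⁻¹ = (a¹²)¹² = a.
Check: (a¹²) · a → (a¹²) · a = e, giving e as required.

Answer: a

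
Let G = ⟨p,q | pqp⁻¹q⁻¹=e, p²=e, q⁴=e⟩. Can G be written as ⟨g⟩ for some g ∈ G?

|G| = 8, but the maximum element order in G is 4 < 8. No single element generates all of G, so G is not cyclic.

Answer: No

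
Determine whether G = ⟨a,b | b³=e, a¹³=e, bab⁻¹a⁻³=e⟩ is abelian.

a·b = ab but b·a = a³b, so a·b ≠ b·a and G is not abelian.

Answer: No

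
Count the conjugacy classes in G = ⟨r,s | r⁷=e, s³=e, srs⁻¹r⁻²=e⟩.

The conjugacy classes (representative and size) are:
  [e] (size 1), [r²] (size 3), [r⁵] (size 3), [s] (size 7), [s²] (size 7).
Class equation: 1 + 3 + 3 + 7 + 7 = 21 = |G|. So G has 5 conjugacy classes.

Answer: 5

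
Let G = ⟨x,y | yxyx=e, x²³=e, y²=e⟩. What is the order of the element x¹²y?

Compute successive powers until reaching e:
  (x¹²y)¹ = x¹²y, (x¹²y)² = e.
The smallest positive k with (x¹²y)ᵏ = e is 2.

Answer: 2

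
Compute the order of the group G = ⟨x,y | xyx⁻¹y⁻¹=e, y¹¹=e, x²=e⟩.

Enumerate words in the generators, reducing via the relations: the distinct elements are
  {e, x, y, xy, y², y³, y⁴, y⁵, y⁶, y⁷, y⁸, y⁹, xy², xy³, xy⁴, xy⁵, xy⁶, xy⁷, xy⁸, xy⁹, y¹⁰, xy¹⁰}.
No further products give new elements, so |G| = 22.

Answer: 22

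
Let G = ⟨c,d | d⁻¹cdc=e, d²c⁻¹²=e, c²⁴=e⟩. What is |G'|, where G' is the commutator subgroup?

G' = [G, G] is generated by all commutators. The generator-pair commutators are: [c, d] = c².
The subgroup they normally generate is {e, c², c⁴, c⁶, c⁸, c¹⁰, c¹², c¹⁴, c¹⁶, c¹⁸, c²⁰, c²²}, of order 12.
Check: |G/G'| = 48/12 = 4 is the order of the abelianisation.

Answer: 12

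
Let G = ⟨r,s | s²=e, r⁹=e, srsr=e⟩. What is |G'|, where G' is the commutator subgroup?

G' = [G, G] is generated by all commutators. The generator-pair commutators are: [r, s] = r².
The subgroup they normally generate is {e, r, r², r³, r⁴, r⁵, r⁶, r⁷, r⁸}, of order 9.
Check: |G/G'| = 18/9 = 2 is the order of the abelianisation.

Answer: 9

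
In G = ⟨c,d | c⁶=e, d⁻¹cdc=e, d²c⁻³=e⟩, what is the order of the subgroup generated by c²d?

|⟨c²d⟩| equals the order of c²d. Compute successive powers until reaching e:
  (c²d)¹ = c²d, (c²d)² = c³, (c²d)³ = c²d⁻¹, (c²d)⁴ = e.
The smallest positive k with (c²d)ᵏ = e is 4, so |⟨c²d⟩| = 4.

Answer: 4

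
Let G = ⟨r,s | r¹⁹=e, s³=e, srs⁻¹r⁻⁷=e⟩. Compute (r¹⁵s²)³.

Compute successive powers of (r¹⁵s²), reducing at each step:
  (r¹⁵s²)²: (r¹⁵s²) · r¹⁵ = r⁹s²;   (r⁹s²) · s² = r⁹s
  (r¹⁵s²)³: (r⁹s) · r¹⁵ = s;   s · s² = e

Answer: e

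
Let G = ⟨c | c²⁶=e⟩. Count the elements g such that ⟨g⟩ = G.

G is cyclic of order 26. An element generates G iff its order is 26, and a cyclic group of order 26 has exactly φ(26) = 12 such elements.

Answer: 12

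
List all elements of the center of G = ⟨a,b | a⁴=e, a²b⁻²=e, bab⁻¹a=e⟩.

An element z ∈ Z(G) iff z commutes with every generator.
For example a² is central: (a²)·a = a³ = a·(a²); (a²)·b = b⁻¹ = b·(a²).
Whereas a ∉ Z(G) since a·b = ab ≠ ab⁻¹ = b·a.
Checking each of the 8 elements this way gives Z(G) = {e, a²}, of order 2.

Answer: {e, a²}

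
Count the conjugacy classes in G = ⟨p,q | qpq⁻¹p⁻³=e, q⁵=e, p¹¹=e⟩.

The conjugacy classes (representative and size) are:
  [e] (size 1), [p³] (size 5), [p⁶] (size 5), [p⁷q] (size 11), [p⁹q²] (size 11), [p⁷q³] (size 11), [p⁷q⁴] (size 11).
Class equation: 1 + 5 + 5 + 11 + 11 + 11 + 11 = 55 = |G|. So G has 7 conjugacy classes.

Answer: 7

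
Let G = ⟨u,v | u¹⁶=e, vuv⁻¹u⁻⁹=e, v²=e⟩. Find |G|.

Enumerate words in the generators, reducing via the relations: the distinct elements are
  {e, u, v, uv, u², u³, u⁴, u⁵, u⁶, u⁷, u⁸, u⁹, u²v, u³v, u¹², u¹³, u¹¹, u¹⁰, u¹⁴, u¹⁵, u⁴v, u⁵v, u⁶v, u⁷v, u⁸v, u⁹v, u¹²v, u¹³v, u¹¹v, u¹⁰v, u¹⁴v, u¹⁵v}.
No further products give new elements, so |G| = 32.

Answer: 32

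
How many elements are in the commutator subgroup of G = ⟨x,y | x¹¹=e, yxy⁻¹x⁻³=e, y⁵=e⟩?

G' = [G, G] is generated by all commutators. The generator-pair commutators are: [x, y] = x⁹.
The subgroup they normally generate is {e, x, x², x³, x⁴, x⁵, x⁶, x⁷, x⁸, x⁹, x¹⁰}, of order 11.
Check: |G/G'| = 55/11 = 5 is the order of the abelianisation.

Answer: 11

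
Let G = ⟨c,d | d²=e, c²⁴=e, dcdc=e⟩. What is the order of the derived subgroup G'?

G' = [G, G] is generated by all commutators. The generator-pair commutators are: [c, d] = c².
The subgroup they normally generate is {e, c², c⁴, c⁶, c⁸, c¹⁰, c¹², c¹⁴, c¹⁶, c¹⁸, c²⁰, c²²}, of order 12.
Check: |G/G'| = 48/12 = 4 is the order of the abelianisation.

Answer: 12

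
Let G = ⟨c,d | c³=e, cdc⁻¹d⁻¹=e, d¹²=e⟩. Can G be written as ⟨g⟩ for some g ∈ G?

|G| = 36, but the maximum element order in G is 12 < 36. No single element generates all of G, so G is not cyclic.

Answer: No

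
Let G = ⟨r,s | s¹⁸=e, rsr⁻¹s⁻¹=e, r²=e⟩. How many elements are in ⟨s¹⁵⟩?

|⟨s¹⁵⟩| equals the order of s¹⁵. Compute successive powers until reaching e:
  (s¹⁵)¹ = s¹⁵, (s¹⁵)² = s¹², (s¹⁵)³ = s⁹, (s¹⁵)⁴ = s⁶, (s¹⁵)⁵ = s³, (s¹⁵)⁶ = e.
The smallest positive k with (s¹⁵)ᵏ = e is 6, so |⟨s¹⁵⟩| = 6.

Answer: 6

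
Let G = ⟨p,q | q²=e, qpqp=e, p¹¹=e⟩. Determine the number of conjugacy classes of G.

The conjugacy classes (representative and size) are:
  [e] (size 1), [p¹⁰] (size 2), [p²] (size 2), [p³] (size 2), [p⁷] (size 2), [p⁶] (size 2), [p²q] (size 11).
Class equation: 1 + 2 + 2 + 2 + 2 + 2 + 11 = 22 = |G|. So G has 7 conjugacy classes.

Answer: 7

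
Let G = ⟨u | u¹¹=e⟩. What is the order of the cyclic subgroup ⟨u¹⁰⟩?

|⟨u¹⁰⟩| equals the order of u¹⁰. Compute successive powers until reaching e:
  (u¹⁰)¹ = u¹⁰, (u¹⁰)² = u⁹, (u¹⁰)³ = u⁸, (u¹⁰)⁴ = u⁷, (u¹⁰)⁵ = u⁶, (u¹⁰)⁶ = u⁵, (u¹⁰)⁷ = u⁴, (u¹⁰)⁸ = u³, (u¹⁰)⁹ = u², (u¹⁰)¹⁰ = u, (u¹⁰)¹¹ = e.
The smallest positive k with (u¹⁰)ᵏ = e is 11, so |⟨u¹⁰⟩| = 11.

Answer: 11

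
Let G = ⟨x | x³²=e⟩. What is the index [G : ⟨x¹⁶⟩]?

First find ord(x¹⁶) by computing successive powers:
  (x¹⁶)¹ = x¹⁶, (x¹⁶)² = e.
So |⟨x¹⁶⟩| = ord(x¹⁶) = 2. With |G| = 32, by Lagrange [G : ⟨x¹⁶⟩] = 32/2 = 16.

Answer: 16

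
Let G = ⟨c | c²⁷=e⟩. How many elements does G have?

G is generated by a single element, so G is cyclic. The relator gives c²⁷ = e and no smaller power is forced to be e, so the 27 powers {c, e, c², c³, c⁴, c⁵, c⁶, c⁷, c⁸, c⁹, c²², c²³, c²¹, c²⁰, c²⁴, c²⁵, c²⁶, c¹², c¹³, c¹¹, c¹⁰, c¹⁴, c¹⁵, c¹⁶, c¹⁷, c¹⁸, c¹⁹} are distinct. Hence |G| = 27.

Answer: 27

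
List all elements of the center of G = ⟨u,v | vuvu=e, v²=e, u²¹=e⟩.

An element z ∈ Z(G) iff z commutes with every generator.
For example e is central: e·u = u = u·e; e·v = v = v·e.
Whereas u ∉ Z(G) since u·v = uv ≠ u²⁰v = v·u.
Checking each of the 42 elements this way gives Z(G) = {e}, of order 1.

Answer: {e}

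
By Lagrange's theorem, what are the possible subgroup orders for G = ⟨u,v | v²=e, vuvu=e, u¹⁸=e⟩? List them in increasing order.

|G| = 36 = 2² · 3². By Lagrange's theorem the order of any subgroup divides 36; the divisors of 36 are 1, 2, 3, 4, 6, 9, 12, 18, 36.

Answer: 1, 2, 3, 4, 6, 9, 12, 18, 36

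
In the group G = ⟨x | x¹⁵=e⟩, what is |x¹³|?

Compute successive powers until reaching e:
  (x¹³)¹ = x¹³, (x¹³)² = x¹¹, (x¹³)³ = x⁹, (x¹³)⁴ = x⁷, (x¹³)⁵ = x⁵, (x¹³)⁶ = x³, (x¹³)⁷ = x, (x¹³)⁸ = x¹⁴, (x¹³)⁹ = x¹², (x¹³)¹⁰ = x¹⁰, (x¹³)¹¹ = x⁸, (x¹³)¹² = x⁶, (x¹³)¹³ = x⁴, (x¹³)¹⁴ = x², (x¹³)¹⁵ = e.
The smallest positive k with (x¹³)ᵏ = e is 15.

Answer: 15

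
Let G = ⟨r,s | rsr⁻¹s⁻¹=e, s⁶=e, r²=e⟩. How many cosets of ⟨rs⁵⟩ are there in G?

First find ord(rs⁵) by computing successive powers:
  (rs⁵)¹ = rs⁵, (rs⁵)² = s⁴, (rs⁵)³ = rs³, (rs⁵)⁴ = s², (rs⁵)⁵ = rs, (rs⁵)⁶ = e.
So |⟨rs⁵⟩| = ord(rs⁵) = 6. With |G| = 12, by Lagrange [G : ⟨rs⁵⟩] = 12/6 = 2.

Answer: 2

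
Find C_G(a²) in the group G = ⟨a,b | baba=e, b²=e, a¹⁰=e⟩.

⟨a²⟩ ⊆ C_G(a²) since powers of a² commute with a²; so |C_G(a²)| ≥ |⟨a²⟩| = 5.
By orbit–stabilizer, |C_G(a²)| = |G| / |conj. class of a²| = 20 / 2 = 10.
The 10 elements commuting with a² are {e, a, a², a³, a⁴, a⁵, a⁶, a⁷, a⁸, a⁹}.

Answer: {e, a, a², a³, a⁴, a⁵, a⁶, a⁷, a⁸, a⁹}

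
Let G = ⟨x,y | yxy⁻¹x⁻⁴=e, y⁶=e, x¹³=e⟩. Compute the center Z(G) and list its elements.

An element z ∈ Z(G) iff z commutes with every generator.
For example e is central: e·x = x = x·e; e·y = y = y·e.
Whereas x ∉ Z(G) since x·y = xy ≠ x⁴y = y·x.
Checking each of the 78 elements this way gives Z(G) = {e}, of order 1.

Answer: {e}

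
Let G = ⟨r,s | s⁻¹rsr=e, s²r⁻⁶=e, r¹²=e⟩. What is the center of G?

An element z ∈ Z(G) iff z commutes with every generator.
For example r⁶ is central: (r⁶)·r = r⁷ = r·(r⁶); (r⁶)·s = s⁻¹ = s·(r⁶).
Whereas r ∉ Z(G) since r·s = rs ≠ r⁵s⁻¹ = s·r.
Checking each of the 24 elements this way gives Z(G) = {e, r⁶}, of order 2.

Answer: {e, r⁶}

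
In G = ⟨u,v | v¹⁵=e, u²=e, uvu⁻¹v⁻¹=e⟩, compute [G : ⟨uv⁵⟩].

First find ord(uv⁵) by computing successive powers:
  (uv⁵)¹ = uv⁵, (uv⁵)² = v¹⁰, (uv⁵)³ = u, (uv⁵)⁴ = v⁵, (uv⁵)⁵ = uv¹⁰, (uv⁵)⁶ = e.
So |⟨uv⁵⟩| = ord(uv⁵) = 6. With |G| = 30, by Lagrange [G : ⟨uv⁵⟩] = 30/6 = 5.

Answer: 5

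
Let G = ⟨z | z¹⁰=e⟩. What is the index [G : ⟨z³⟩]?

First find ord(z³) by computing successive powers:
  (z³)¹ = z³, (z³)² = z⁶, (z³)³ = z⁹, (z³)⁴ = z², (z³)⁵ = z⁵, (z³)⁶ = z⁸, (z³)⁷ = z, (z³)⁸ = z⁴, (z³)⁹ = z⁷, (z³)¹⁰ = e.
So |⟨z³⟩| = ord(z³) = 10. With |G| = 10, by Lagrange [G : ⟨z³⟩] = 10/10 = 1.

Answer: 1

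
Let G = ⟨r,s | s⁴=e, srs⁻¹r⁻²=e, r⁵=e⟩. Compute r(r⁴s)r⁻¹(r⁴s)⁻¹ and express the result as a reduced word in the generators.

[r, (r⁴s)] = r·(r⁴s)·r⁻¹·(r⁴s)⁻¹.
  r · (r⁴s) = s
  s · (r⁴) = r³s
  (r³s) · (r³s³) = r⁴

Answer: r⁴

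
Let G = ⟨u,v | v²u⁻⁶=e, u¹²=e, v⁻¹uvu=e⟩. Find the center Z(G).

An element z ∈ Z(G) iff z commutes with every generator.
For example u⁶ is central: (u⁶)·u = u⁷ = u·(u⁶); (u⁶)·v = v⁻¹ = v·(u⁶).
Whereas u ∉ Z(G) since u·v = uv ≠ u⁵v⁻¹ = v·u.
Checking each of the 24 elements this way gives Z(G) = {e, u⁶}, of order 2.

Answer: {e, u⁶}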